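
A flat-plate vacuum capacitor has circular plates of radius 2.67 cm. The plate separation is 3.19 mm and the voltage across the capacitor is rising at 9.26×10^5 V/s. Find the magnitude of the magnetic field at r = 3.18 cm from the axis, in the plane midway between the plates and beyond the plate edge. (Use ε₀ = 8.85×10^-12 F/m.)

3.62×10^-11 T

dE/dt = (dV/dt)/d = 2.903×10^8 V/(m·s); I_d = ε₀(πR²)(dE/dt) = (8.85×10^-12)(2.240×10^-3)(2.903×10^8) = 5.755×10^-6 A.
For r ≥ R the full I_d is enclosed: B = μ₀ I_d/(2πr) = (4π×10^-7)(5.755×10^-6)/(2π·0.0318) = 3.62×10^-11 T.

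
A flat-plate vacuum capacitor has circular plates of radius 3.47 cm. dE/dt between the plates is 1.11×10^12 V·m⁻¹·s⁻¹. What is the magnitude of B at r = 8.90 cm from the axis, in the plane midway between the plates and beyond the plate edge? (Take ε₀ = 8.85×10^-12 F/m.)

8.35×10^-8 T

Total displacement current: I_d = ε₀(πR²)(dE/dt) = (8.85×10^-12)(3.783×10^-3)(1.11×10^12) = 0.03716 A.
With r > R the enclosed displacement current is the full I_d; B = μ₀ I_d / (2πr) = 8.35×10^-8 T.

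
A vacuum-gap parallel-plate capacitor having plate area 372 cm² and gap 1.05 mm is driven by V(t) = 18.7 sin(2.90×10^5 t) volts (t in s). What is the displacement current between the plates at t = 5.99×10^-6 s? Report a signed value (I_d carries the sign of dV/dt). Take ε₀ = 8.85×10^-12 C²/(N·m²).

dE/dt = (V₀ω/d)·cos(ωt) with ωt = 1.7371 rad: (18.7)(2.90×10^5)(-0.1655)/(1.05×10^-3) = -8.548×10^8 V/(m·s).
I_d = ε₀ A dE/dt = (8.85×10^-12)(0.0372)(-8.548×10^8) = -2.81×10^-4 A.

-2.81×10^-4 A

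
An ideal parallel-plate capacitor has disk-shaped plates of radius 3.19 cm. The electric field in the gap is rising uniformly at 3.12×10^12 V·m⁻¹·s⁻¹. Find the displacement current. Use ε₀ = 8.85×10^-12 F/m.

0.0883 A

With a uniform field, Φ_E = EA, so I_d = ε₀ A dE/dt = 0.0883 A.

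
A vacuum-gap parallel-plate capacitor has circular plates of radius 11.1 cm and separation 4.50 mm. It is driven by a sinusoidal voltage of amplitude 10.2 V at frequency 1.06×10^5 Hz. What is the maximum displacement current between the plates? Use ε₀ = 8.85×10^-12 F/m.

The displacement current equals the conduction current C dV/dt, which peaks at C V₀ ω.
With C = ε₀A/d = (8.85×10^-12)(0.03871)/(4.50×10^-3) = 7.613×10^-11 F and ω = 2πf = 6.660×10^5 rad/s, I_d,max = (7.613×10^-11)(10.2)(6.660×10^5) = 5.17×10^-4 A.

5.17×10^-4 A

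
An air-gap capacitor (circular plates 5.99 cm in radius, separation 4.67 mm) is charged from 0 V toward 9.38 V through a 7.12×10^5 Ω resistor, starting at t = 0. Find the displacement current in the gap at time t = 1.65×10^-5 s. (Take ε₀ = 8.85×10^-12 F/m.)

C = ε₀A/d = (8.85×10^-12)(0.01127)/(4.67×10^-3) = 2.136×10^-11 F, so τ = RC = 1.521×10^-5 s.
The conduction current is I(t) = (V₀/R) e^(−t/τ), and the displacement current between the plates equals it.
t/τ = 1.085; I_d = (9.38/7.12×10^5) · e^(−1.085) = (1.317×10^-5)(0.3379) = 4.45×10^-6 A.

4.45×10^-6 A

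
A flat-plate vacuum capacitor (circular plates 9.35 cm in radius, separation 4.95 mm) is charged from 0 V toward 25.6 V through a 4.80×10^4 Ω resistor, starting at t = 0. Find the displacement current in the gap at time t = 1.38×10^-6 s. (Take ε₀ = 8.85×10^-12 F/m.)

With C = ε₀A/d = (8.85×10^-12)(0.02746)/(4.95×10^-3) = 4.910×10^-11 F, the time constant is τ = RC = 2.357×10^-6 s, so t/τ = 0.5855 and e^(−t/τ) = 0.5568.
I_d = I_cond = (V₀/R) e^(−t/τ) = (5.333×10^-4)(0.5568) = 2.97×10^-4 A.

2.97×10^-4 A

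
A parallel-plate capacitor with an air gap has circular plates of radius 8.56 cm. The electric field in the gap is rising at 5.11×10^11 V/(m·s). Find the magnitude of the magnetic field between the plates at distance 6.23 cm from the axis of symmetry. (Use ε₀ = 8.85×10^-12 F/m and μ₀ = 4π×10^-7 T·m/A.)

1.77×10^-7 T

I_d = ε₀ dΦ_E/dt = ε₀ πR² (dE/dt) = (8.85×10^-12)(0.02302)(5.11×10^11) = 0.1041 A through the full plate area.
∮B·dl = μ₀ I_d,enc with I_d,enc = I_d r²/R² = 0.05514 A; so B = μ₀ I_d,enc/(2πr) = 1.77×10^-7 T.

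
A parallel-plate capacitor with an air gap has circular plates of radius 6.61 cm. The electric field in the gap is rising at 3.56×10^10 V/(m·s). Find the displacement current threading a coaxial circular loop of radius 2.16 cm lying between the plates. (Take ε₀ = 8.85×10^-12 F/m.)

4.62×10^-4 A

Total displacement current: I_d = ε₀(πR²)(dE/dt) = (8.85×10^-12)(0.01373)(3.56×10^10) = 4.326×10^-3 A.
Since J_d is uniform, the enclosed fraction is (r/R)² = 0.1068, giving I_d,enc = 4.62×10^-4 A.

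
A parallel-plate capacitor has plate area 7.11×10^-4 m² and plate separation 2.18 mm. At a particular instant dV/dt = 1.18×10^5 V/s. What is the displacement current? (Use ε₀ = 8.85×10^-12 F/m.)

3.41×10^-7 A

E = V/d so dE/dt = (dV/dt)/d = 5.413×10^7 V/(m·s), and I_d = ε₀ A dE/dt = (8.85×10^-12)(7.11×10^-4)(5.413×10^7) = 3.41×10^-7 A.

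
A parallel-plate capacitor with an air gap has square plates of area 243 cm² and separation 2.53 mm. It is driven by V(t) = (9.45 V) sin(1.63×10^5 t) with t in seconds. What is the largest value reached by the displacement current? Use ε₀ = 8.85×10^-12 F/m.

(dE/dt)_max = V₀ω/d = 6.088×10^8 V/(m·s); ω = 1.63×10^5 rad/s.
I_d,max = ε₀ A (dE/dt)_max = (8.85×10^-12)(0.0243)(6.088×10^8) = 1.31×10^-4 A.

1.31×10^-4 A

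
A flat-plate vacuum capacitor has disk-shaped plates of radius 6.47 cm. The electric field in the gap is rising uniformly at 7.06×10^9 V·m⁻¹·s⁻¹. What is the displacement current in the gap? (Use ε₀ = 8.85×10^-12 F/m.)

The displacement current is ε₀ times dΦ_E/dt = ε₀ A dE/dt = (8.85×10^-12)(0.01315)(7.06×10^9) = 8.22×10^-4 A.

8.22×10^-4 A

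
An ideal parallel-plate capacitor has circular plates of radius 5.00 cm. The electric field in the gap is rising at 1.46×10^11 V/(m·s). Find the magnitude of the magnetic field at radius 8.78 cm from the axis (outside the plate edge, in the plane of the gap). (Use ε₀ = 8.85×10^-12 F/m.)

2.31×10^-8 T

I_d = ε₀ dΦ_E/dt = ε₀ πR² (dE/dt) = (8.85×10^-12)(7.854×10^-3)(1.46×10^11) = 0.01015 A through the full plate area.
Outside the plates the loop encloses all of I_d, so B·2πr = μ₀ I_d and B = 2.31×10^-8 T.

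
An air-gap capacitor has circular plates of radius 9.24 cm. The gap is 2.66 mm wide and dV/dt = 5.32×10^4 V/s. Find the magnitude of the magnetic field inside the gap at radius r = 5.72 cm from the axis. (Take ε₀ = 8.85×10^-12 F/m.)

I_d = C dV/dt with C = ε₀πR²/d = 8.923×10^-11 F, so I_d = (8.923×10^-11)(5.32×10^4) = 4.747×10^-6 A.
An Ampèrian loop of radius r encloses a fraction (r/R)² of I_d. Then B·2πr = μ₀ I_d (r/R)², giving B = μ₀ I_d r/(2πR²) = 6.36×10^-12 T.

6.36×10^-12 T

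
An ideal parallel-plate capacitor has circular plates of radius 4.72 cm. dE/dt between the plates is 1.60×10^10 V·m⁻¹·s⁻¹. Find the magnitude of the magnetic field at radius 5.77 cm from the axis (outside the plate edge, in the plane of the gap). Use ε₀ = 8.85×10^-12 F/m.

I_d = ε₀ dΦ_E/dt = ε₀ πR² (dE/dt) = (8.85×10^-12)(6.999×10^-3)(1.60×10^10) = 9.911×10^-4 A through the full plate area.
With r > R the enclosed displacement current is the full I_d; B = μ₀ I_d / (2πr) = 3.44×10^-9 T.

3.44×10^-9 T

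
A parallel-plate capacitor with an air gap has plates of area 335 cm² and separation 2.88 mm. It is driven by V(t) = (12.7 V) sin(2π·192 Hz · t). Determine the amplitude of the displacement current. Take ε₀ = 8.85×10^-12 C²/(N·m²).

1.58×10^-6 A

The displacement current equals the conduction current C dV/dt, which peaks at C V₀ ω.
With C = ε₀A/d = (8.85×10^-12)(0.0335)/(2.88×10^-3) = 1.029×10^-10 F and ω = 2πf = 1206 rad/s, I_d,max = (1.029×10^-10)(12.7)(1206) = 1.58×10^-6 A.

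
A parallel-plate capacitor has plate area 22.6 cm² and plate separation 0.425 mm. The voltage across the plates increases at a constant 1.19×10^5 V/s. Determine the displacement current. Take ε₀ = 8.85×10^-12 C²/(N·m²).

5.60×10^-6 A

E = V/d so dE/dt = (dV/dt)/d = 2.800×10^8 V/(m·s), and I_d = ε₀ A dE/dt = (8.85×10^-12)(2.26×10^-3)(2.800×10^8) = 5.60×10^-6 A.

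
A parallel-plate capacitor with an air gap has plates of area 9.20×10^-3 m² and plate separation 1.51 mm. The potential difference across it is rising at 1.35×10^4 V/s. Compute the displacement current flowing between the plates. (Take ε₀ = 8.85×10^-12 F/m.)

C = ε₀A/d = (8.85×10^-12)(9.20×10^-3)/(1.51×10^-3) = 5.392×10^-11 F.
I_d = C dV/dt = (5.392×10^-11)(1.35×10^4) = 7.28×10^-7 A.

7.28×10^-7 A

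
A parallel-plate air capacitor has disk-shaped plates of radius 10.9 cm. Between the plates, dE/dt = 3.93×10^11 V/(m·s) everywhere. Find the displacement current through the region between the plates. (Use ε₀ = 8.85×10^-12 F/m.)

I_d = ε₀ A (dE/dt) = (8.85×10^-12)(0.03733 m²)(3.93×10^11) = 0.130 A.

0.130 A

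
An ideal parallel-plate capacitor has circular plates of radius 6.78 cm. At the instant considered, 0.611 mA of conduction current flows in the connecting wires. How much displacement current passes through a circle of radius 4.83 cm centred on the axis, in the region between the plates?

3.10×10^-4 A

By continuity the displacement current in the gap matches the conduction current: I_d = 6.11×10^-4 A.
The field is uniform, so I_d,enc = I_d (r/R)² = (6.11×10^-4)(4.83/6.78)² = 3.10×10^-4 A.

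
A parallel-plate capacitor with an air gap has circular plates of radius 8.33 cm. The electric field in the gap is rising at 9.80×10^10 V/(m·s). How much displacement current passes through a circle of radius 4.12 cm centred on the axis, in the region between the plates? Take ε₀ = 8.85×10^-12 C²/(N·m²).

4.63×10^-3 A

Total displacement current: I_d = ε₀(πR²)(dE/dt) = (8.85×10^-12)(0.02180)(9.80×10^10) = 0.01891 A.
Through an area πr² the displacement current is I_d·(πr²/πR²) = I_d (r/R)² = 4.63×10^-3 A.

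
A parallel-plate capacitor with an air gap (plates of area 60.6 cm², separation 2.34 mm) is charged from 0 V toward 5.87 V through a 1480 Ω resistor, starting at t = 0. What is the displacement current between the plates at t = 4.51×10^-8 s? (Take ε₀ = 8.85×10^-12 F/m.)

With C = ε₀A/d = (8.85×10^-12)(6.06×10^-3)/(2.34×10^-3) = 2.292×10^-11 F, the time constant is τ = RC = 3.392×10^-8 s, so t/τ = 1.330 and e^(−t/τ) = 0.2645.
I_d = I_cond = (V₀/R) e^(−t/τ) = (3.966×10^-3)(0.2645) = 1.05×10^-3 A.

1.05×10^-3 A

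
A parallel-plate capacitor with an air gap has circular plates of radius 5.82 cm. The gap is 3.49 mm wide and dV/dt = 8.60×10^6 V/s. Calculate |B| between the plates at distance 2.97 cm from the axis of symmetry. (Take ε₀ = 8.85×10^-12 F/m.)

I_d = C dV/dt with C = ε₀πR²/d = 2.698×10^-11 F, so I_d = (2.698×10^-11)(8.60×10^6) = 2.320×10^-4 A.
∮B·dl = μ₀ I_d,enc with I_d,enc = I_d r²/R² = 6.042×10^-5 A; so B = μ₀ I_d,enc/(2πr) = 4.07×10^-10 T.

4.07×10^-10 T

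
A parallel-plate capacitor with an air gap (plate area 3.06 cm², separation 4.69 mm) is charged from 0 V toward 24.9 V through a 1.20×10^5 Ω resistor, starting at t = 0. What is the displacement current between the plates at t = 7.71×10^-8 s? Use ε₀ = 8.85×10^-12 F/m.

6.82×10^-5 A

With C = ε₀A/d = (8.85×10^-12)(3.06×10^-4)/(4.69×10^-3) = 5.774×10^-13 F, the time constant is τ = RC = 6.929×10^-8 s, so t/τ = 1.113 and e^(−t/τ) = 0.3286.
I_d = I_cond = (V₀/R) e^(−t/τ) = (2.075×10^-4)(0.3286) = 6.82×10^-5 A.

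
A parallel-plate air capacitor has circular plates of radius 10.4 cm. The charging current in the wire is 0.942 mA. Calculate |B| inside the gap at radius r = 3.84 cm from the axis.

Between the plates the displacement current equals the wire current: I_d = 0.942 mA = 9.42×10^-4 A.
∮B·dl = μ₀ I_d,enc with I_d,enc = I_d r²/R² = 1.284×10^-4 A; so B = μ₀ I_d,enc/(2πr) = 6.69×10^-10 T.

6.69×10^-10 T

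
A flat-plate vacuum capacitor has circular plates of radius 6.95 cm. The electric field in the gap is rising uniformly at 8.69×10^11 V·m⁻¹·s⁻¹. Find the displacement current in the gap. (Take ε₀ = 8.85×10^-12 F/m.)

I_d = ε₀ A (dE/dt) = (8.85×10^-12)(0.01517 m²)(8.69×10^11) = 0.117 A.

0.117 A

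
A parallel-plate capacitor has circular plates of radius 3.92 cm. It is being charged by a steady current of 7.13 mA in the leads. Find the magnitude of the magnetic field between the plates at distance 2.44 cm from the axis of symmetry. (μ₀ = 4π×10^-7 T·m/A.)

No conduction current crosses the gap, so I_d there equals the 7.13×10^-3 A in the leads.
For r < R the Ampère–Maxwell law gives B(2πr) = μ₀ I_d (r²/R²), so B = μ₀ I_d r/(2πR²) = (4π×10^-7)(7.13×10^-3)(0.0244)/(2π·0.0392²) = 2.26×10^-8 T.

2.26×10^-8 T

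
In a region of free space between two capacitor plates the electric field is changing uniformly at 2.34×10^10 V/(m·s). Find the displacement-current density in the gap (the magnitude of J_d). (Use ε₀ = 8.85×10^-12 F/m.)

0.207 A/m²

The displacement-current density is ε₀ ∂E/∂t = (8.85×10^-12)(2.34×10^10) = 0.207 A/m².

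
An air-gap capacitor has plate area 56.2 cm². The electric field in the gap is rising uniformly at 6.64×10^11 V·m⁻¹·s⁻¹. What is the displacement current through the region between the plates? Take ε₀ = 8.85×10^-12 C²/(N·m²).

With a uniform field, Φ_E = EA, so I_d = ε₀ A dE/dt = 0.0330 A.

0.0330 A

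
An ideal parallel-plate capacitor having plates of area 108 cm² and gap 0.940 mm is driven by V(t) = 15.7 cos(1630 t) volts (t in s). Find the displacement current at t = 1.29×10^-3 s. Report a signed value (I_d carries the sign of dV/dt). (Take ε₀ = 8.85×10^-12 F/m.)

dV/dt = (15.7)(1630)·−sin(2.1027) = -2.206×10^4 V/s.
I_d = C dV/dt with C = ε₀A/d = (8.85×10^-12)(0.0108)/(9.40×10^-4) = 1.017×10^-10 F, so I_d = (1.017×10^-10)(-2.206×10^4) = -2.24×10^-6 A.

-2.24×10^-6 A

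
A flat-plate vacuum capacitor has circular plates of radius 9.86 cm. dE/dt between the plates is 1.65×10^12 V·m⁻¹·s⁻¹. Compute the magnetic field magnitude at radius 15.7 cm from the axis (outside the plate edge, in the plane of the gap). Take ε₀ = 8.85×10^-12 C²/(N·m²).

Total displacement current: I_d = ε₀(πR²)(dE/dt) = (8.85×10^-12)(0.03054)(1.65×10^12) = 0.4460 A.
Outside the plates the loop encloses all of I_d, so B·2πr = μ₀ I_d and B = 5.68×10^-7 T.

5.68×10^-7 T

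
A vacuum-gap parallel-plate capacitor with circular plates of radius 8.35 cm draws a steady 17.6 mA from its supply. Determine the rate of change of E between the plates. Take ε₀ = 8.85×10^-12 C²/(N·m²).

9.08×10^10 V/(m·s)

By continuity, I_d in the gap equals the 17.6 mA flowing in the wire.
Since I_d = ε₀ A dE/dt, dE/dt = I_d/(ε₀A) = (0.0176)/((8.85×10^-12)(0.02190)) = 9.08×10^10 V/(m·s).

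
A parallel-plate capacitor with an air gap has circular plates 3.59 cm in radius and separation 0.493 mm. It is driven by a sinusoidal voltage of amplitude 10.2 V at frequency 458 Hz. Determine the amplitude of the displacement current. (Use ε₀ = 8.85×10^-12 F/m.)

2.13×10^-6 A

C = ε₀A/d = (8.85×10^-12)(4.049×10^-3)/(4.93×10^-4) = 7.268×10^-11 F; ω = 2πf = 2878 rad/s.
I_d = C dV/dt, so |I_d|_max = C V₀ ω = (7.268×10^-11)(10.2)(2878) = 2.13×10^-6 A.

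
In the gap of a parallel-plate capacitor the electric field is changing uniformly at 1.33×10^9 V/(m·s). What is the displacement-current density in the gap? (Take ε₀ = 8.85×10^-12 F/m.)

0.0118 A/m²

The displacement-current density is ε₀ ∂E/∂t = (8.85×10^-12)(1.33×10^9) = 0.0118 A/m².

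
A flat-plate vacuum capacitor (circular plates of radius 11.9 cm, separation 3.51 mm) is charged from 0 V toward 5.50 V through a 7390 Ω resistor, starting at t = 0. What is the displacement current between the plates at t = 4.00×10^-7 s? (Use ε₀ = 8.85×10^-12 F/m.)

With C = ε₀A/d = (8.85×10^-12)(0.04449)/(3.51×10^-3) = 1.122×10^-10 F, the time constant is τ = RC = 8.292×10^-7 s, so t/τ = 0.4824 and e^(−t/τ) = 0.6173.
I_d = I_cond = (V₀/R) e^(−t/τ) = (7.442×10^-4)(0.6173) = 4.59×10^-4 A.

4.59×10^-4 A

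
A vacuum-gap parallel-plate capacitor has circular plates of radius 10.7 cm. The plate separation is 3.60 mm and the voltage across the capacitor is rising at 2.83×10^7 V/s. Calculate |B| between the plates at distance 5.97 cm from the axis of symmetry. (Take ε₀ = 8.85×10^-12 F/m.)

I_d = C dV/dt with C = ε₀πR²/d = 8.843×10^-11 F, so I_d = (8.843×10^-11)(2.83×10^7) = 2.503×10^-3 A.
An Ampèrian loop of radius r encloses a fraction (r/R)² of I_d. Then B·2πr = μ₀ I_d (r/R)², giving B = μ₀ I_d r/(2πR²) = 2.61×10^-9 T.

2.61×10^-9 T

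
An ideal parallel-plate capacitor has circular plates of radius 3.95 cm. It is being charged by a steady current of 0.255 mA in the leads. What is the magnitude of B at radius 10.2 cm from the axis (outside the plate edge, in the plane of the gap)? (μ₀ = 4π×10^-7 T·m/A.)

5.00×10^-10 T

Between the plates the displacement current equals the wire current: I_d = 0.255 mA = 2.55×10^-4 A.
With r > R the enclosed displacement current is the full I_d; B = μ₀ I_d / (2πr) = 5.00×10^-10 T.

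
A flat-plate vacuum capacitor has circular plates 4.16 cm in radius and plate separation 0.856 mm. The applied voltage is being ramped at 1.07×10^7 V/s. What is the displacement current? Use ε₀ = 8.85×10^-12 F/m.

6.01×10^-4 A

C = ε₀A/d = (8.85×10^-12)(5.437×10^-3)/(8.56×10^-4) = 5.621×10^-11 F.
I_d = C dV/dt = (5.621×10^-11)(1.07×10^7) = 6.01×10^-4 A.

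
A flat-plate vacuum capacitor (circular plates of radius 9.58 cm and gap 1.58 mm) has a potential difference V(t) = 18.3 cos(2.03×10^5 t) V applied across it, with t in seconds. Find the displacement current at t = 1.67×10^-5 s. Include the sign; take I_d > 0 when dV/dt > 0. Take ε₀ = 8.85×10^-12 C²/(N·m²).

1.48×10^-4 A

dV/dt = (18.3)(2.03×10^5)·−sin(3.3901) = 9.137×10^5 V/s.
I_d = C dV/dt with C = ε₀A/d = (8.85×10^-12)(0.02883)/(1.58×10^-3) = 1.615×10^-10 F, so I_d = (1.615×10^-10)(9.137×10^5) = 1.48×10^-4 A.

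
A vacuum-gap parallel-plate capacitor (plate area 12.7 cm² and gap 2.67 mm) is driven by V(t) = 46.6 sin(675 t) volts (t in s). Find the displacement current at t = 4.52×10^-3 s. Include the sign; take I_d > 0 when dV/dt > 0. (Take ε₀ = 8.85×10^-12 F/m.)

-1.32×10^-7 A

C = ε₀A/d = (8.85×10^-12)(1.27×10^-3)/(2.67×10^-3) = 4.210×10^-12 F. dV/dt = V₀ω·cos(ωt); at ωt = 3.051 rad this factor is -0.9959.
I_d = C dV/dt = (4.210×10^-12)(46.6)(675)(-0.9959) = -1.32×10^-7 A.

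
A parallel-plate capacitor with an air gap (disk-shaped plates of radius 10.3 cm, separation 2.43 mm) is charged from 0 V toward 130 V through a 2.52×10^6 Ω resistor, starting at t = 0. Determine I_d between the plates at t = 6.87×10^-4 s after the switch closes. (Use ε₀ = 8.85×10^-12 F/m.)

With C = ε₀A/d = (8.85×10^-12)(0.03333)/(2.43×10^-3) = 1.214×10^-10 F, the time constant is τ = RC = 3.059×10^-4 s, so t/τ = 2.246 and e^(−t/τ) = 0.1058.
I_d = I_cond = (V₀/R) e^(−t/τ) = (5.159×10^-5)(0.1058) = 5.46×10^-6 A.

5.46×10^-6 A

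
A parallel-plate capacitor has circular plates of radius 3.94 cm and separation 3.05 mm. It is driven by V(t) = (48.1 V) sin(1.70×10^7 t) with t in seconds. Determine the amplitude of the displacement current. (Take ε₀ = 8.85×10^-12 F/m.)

(dE/dt)_max = V₀ω/d = 2.681×10^11 V/(m·s); ω = 1.70×10^7 rad/s.
I_d,max = ε₀ A (dE/dt)_max = (8.85×10^-12)(4.877×10^-3)(2.681×10^11) = 0.0116 A.

0.0116 A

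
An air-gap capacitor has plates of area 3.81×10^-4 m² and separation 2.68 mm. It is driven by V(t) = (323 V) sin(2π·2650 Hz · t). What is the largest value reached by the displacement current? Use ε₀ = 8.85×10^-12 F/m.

C = ε₀A/d = (8.85×10^-12)(3.81×10^-4)/(2.68×10^-3) = 1.258×10^-12 F; ω = 2πf = 1.665×10^4 rad/s.
I_d = C dV/dt, so |I_d|_max = C V₀ ω = (1.258×10^-12)(323)(1.665×10^4) = 6.77×10^-6 A.

6.77×10^-6 A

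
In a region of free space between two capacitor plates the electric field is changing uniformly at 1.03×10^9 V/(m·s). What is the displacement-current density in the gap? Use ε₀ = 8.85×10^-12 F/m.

9.12×10^-3 A/m²

The displacement-current density is ε₀ ∂E/∂t = (8.85×10^-12)(1.03×10^9) = 9.12×10^-3 A/m².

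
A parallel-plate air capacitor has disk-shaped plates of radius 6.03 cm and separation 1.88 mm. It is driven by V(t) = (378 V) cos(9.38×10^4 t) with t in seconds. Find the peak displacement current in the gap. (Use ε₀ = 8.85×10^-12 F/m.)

(dE/dt)_max = V₀ω/d = 1.886×10^10 V/(m·s); ω = 9.38×10^4 rad/s.
I_d,max = ε₀ A (dE/dt)_max = (8.85×10^-12)(0.01142)(1.886×10^10) = 1.91×10^-3 A.

1.91×10^-3 A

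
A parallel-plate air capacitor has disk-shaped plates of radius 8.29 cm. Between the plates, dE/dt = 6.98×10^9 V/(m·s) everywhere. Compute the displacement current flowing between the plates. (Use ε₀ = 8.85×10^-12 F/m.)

I_d = ε₀ A (dE/dt) = (8.85×10^-12)(0.02159 m²)(6.98×10^9) = 1.33×10^-3 A.

1.33×10^-3 A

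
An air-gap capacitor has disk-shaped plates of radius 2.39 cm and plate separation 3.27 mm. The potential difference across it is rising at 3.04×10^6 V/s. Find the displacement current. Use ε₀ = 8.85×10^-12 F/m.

1.48×10^-5 A

C = ε₀A/d = (8.85×10^-12)(1.795×10^-3)/(3.27×10^-3) = 4.858×10^-12 F.
I_d = C dV/dt = (4.858×10^-12)(3.04×10^6) = 1.48×10^-5 A.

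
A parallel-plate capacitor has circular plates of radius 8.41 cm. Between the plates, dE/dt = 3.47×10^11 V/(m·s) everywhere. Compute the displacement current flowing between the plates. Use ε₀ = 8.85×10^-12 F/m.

The displacement current is ε₀ times dΦ_E/dt = ε₀ A dE/dt = (8.85×10^-12)(0.02222)(3.47×10^11) = 0.0682 A.

0.0682 A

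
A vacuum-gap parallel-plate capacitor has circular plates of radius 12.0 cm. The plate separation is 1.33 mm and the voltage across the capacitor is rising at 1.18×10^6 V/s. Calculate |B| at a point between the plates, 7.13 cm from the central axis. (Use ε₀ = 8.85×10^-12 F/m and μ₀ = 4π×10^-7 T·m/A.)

3.52×10^-10 T

dE/dt = (dV/dt)/d = 8.872×10^8 V/(m·s); I_d = ε₀(πR²)(dE/dt) = (8.85×10^-12)(0.04524)(8.872×10^8) = 3.552×10^-4 A.
For r < R the Ampère–Maxwell law gives B(2πr) = μ₀ I_d (r²/R²), so B = μ₀ I_d r/(2πR²) = (4π×10^-7)(3.552×10^-4)(0.0713)/(2π·0.120²) = 3.52×10^-10 T.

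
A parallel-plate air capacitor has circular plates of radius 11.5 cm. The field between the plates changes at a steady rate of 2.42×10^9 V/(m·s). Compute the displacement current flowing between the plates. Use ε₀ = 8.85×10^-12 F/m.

8.90×10^-4 A

I_d = ε₀ A (dE/dt) = (8.85×10^-12)(0.04155 m²)(2.42×10^9) = 8.90×10^-4 A.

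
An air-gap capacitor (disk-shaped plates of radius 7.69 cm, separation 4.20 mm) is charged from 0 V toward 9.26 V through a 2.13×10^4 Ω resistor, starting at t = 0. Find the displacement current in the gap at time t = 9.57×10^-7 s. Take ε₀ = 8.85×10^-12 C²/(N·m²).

With C = ε₀A/d = (8.85×10^-12)(0.01858)/(4.20×10^-3) = 3.915×10^-11 F, the time constant is τ = RC = 8.339×10^-7 s, so t/τ = 1.148 and e^(−t/τ) = 0.3173.
I_d = I_cond = (V₀/R) e^(−t/τ) = (4.347×10^-4)(0.3173) = 1.38×10^-4 A.

1.38×10^-4 A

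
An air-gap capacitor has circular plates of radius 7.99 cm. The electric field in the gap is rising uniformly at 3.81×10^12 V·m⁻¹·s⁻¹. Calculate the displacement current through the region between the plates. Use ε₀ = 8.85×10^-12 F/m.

0.676 A

The displacement current is ε₀ times dΦ_E/dt = ε₀ A dE/dt = (8.85×10^-12)(0.02006)(3.81×10^12) = 0.676 A.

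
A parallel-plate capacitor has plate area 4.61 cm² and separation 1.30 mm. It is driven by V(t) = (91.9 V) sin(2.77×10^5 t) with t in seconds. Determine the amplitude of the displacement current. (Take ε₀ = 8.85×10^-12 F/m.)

The displacement current equals the conduction current C dV/dt, which peaks at C V₀ ω.
With C = ε₀A/d = (8.85×10^-12)(4.61×10^-4)/(1.30×10^-3) = 3.138×10^-12 F and ω = 2.77×10^5 rad/s, I_d,max = (3.138×10^-12)(91.9)(2.77×10^5) = 7.99×10^-5 A.

7.99×10^-5 A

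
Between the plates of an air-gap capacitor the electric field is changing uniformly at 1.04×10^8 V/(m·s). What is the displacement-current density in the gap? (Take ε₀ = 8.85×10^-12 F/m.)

9.20×10^-4 A/m²

J_d = ε₀ dE/dt = (8.85×10^-12)(1.04×10^8) = 9.20×10^-4 A/m².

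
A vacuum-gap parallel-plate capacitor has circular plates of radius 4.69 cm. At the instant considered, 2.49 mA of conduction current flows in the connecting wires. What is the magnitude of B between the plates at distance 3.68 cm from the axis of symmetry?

No conduction current crosses the gap, so I_d there equals the 2.49×10^-3 A in the leads.
An Ampèrian loop of radius r encloses a fraction (r/R)² of I_d. Then B·2πr = μ₀ I_d (r/R)², giving B = μ₀ I_d r/(2πR²) = 8.33×10^-9 T.

8.33×10^-9 T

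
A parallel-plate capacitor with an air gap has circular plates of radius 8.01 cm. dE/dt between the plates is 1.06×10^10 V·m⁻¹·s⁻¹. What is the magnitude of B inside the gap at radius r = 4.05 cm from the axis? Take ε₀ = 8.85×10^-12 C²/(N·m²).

2.39×10^-9 T

Through the whole plate area (πR² = 0.02016 m²), I_d = ε₀ πR² dE/dt = 1.891×10^-3 A.
For r < R the Ampère–Maxwell law gives B(2πr) = μ₀ I_d (r²/R²), so B = μ₀ I_d r/(2πR²) = (4π×10^-7)(1.891×10^-3)(0.0405)/(2π·0.0801²) = 2.39×10^-9 T.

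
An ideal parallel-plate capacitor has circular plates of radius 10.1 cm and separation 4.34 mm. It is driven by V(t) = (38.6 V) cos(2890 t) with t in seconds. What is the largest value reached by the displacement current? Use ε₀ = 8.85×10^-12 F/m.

7.29×10^-6 A

C = ε₀A/d = (8.85×10^-12)(0.03205)/(4.34×10^-3) = 6.536×10^-11 F; ω = 2890 rad/s.
I_d = C dV/dt, so |I_d|_max = C V₀ ω = (6.536×10^-11)(38.6)(2890) = 7.29×10^-6 A.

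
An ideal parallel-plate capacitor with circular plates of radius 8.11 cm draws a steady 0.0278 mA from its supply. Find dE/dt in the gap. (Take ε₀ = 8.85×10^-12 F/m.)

The displacement current between the plates equals the conduction current, I_d = 0.0278 mA.
Then dE/dt = I_d/(ε₀A) = 1.52×10^8 V/(m·s).

1.52×10^8 V/(m·s)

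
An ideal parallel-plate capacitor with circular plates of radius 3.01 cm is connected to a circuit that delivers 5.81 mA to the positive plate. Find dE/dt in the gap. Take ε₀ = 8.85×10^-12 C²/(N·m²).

By continuity, I_d in the gap equals the 5.81 mA flowing in the wire.
Inverting I_d = ε₀ A dE/dt gives dE/dt = 5.81×10^-3 / (8.85×10^-12 · 2.846×10^-3) = 2.31×10^11 V/(m·s).

2.31×10^11 V/(m·s)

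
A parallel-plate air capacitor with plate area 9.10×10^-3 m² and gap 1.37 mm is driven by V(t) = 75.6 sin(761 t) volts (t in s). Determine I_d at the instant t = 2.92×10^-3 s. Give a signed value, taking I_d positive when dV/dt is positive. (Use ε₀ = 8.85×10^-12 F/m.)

dV/dt = (75.6)(761)·cos(2.22212) = -3.488×10^4 V/s.
I_d = C dV/dt with C = ε₀A/d = (8.85×10^-12)(9.10×10^-3)/(1.37×10^-3) = 5.878×10^-11 F, so I_d = (5.878×10^-11)(-3.488×10^4) = -2.05×10^-6 A.

-2.05×10^-6 A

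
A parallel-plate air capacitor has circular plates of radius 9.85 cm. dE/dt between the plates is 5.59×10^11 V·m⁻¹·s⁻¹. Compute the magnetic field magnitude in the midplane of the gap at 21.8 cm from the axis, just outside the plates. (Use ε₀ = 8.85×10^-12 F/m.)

I_d = ε₀ dΦ_E/dt = ε₀ πR² (dE/dt) = (8.85×10^-12)(0.03048)(5.59×10^11) = 0.1508 A through the full plate area.
With r > R the enclosed displacement current is the full I_d; B = μ₀ I_d / (2πr) = 1.38×10^-7 T.

1.38×10^-7 T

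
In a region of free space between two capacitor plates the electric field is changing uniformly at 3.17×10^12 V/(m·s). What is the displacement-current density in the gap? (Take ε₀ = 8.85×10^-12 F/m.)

J_d = ε₀ ∂E/∂t, so J_d = 28.1 A/m².

28.1 A/m²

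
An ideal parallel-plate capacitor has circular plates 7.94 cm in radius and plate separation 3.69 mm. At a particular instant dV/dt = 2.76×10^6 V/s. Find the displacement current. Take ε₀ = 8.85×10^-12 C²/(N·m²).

1.31×10^-4 A

E = V/d so dE/dt = (dV/dt)/d = 7.480×10^8 V/(m·s), and I_d = ε₀ A dE/dt = (8.85×10^-12)(0.01981)(7.480×10^8) = 1.31×10^-4 A.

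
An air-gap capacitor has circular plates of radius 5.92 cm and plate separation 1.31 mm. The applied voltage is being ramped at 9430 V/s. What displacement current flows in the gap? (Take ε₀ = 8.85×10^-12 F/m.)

7.01×10^-7 A

C = ε₀A/d = (8.85×10^-12)(0.01101)/(1.31×10^-3) = 7.438×10^-11 F.
I_d = C dV/dt = (7.438×10^-11)(9430) = 7.01×10^-7 A.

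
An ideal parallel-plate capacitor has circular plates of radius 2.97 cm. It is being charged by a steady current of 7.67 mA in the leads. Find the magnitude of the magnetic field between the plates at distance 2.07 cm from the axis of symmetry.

3.60×10^-8 T

No conduction current crosses the gap, so I_d there equals the 7.67×10^-3 A in the leads.
For r < R the Ampère–Maxwell law gives B(2πr) = μ₀ I_d (r²/R²), so B = μ₀ I_d r/(2πR²) = (4π×10^-7)(7.67×10^-3)(0.0207)/(2π·0.0297²) = 3.60×10^-8 T.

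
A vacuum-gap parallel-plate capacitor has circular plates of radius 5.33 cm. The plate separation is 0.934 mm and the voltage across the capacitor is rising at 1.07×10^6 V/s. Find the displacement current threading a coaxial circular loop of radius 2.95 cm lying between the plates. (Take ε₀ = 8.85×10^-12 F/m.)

2.77×10^-5 A

dE/dt = (dV/dt)/d = 1.146×10^9 V/(m·s); I_d = ε₀(πR²)(dE/dt) = (8.85×10^-12)(8.925×10^-3)(1.146×10^9) = 9.052×10^-5 A.
The field is uniform, so I_d,enc = I_d (r/R)² = (9.052×10^-5)(2.95/5.33)² = 2.77×10^-5 A.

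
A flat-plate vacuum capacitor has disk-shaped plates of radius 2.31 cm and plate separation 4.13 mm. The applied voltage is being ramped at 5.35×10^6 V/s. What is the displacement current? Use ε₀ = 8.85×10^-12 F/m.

The displacement current equals the charging current C dV/dt. With C = ε₀A/d = (8.85×10^-12)(1.676×10^-3)/(4.13×10^-3) = 3.591×10^-12 F, I_d = (3.591×10^-12)(5.35×10^6) = 1.92×10^-5 A.

1.92×10^-5 A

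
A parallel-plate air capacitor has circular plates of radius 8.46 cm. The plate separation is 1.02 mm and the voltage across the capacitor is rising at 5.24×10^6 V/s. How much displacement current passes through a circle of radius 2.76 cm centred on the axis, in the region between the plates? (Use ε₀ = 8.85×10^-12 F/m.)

1.09×10^-4 A

dE/dt = (dV/dt)/d = 5.137×10^9 V/(m·s); I_d = ε₀(πR²)(dE/dt) = (8.85×10^-12)(0.02248)(5.137×10^9) = 1.022×10^-3 A.
The field is uniform, so I_d,enc = I_d (r/R)² = (1.022×10^-3)(2.76/8.46)² = 1.09×10^-4 A.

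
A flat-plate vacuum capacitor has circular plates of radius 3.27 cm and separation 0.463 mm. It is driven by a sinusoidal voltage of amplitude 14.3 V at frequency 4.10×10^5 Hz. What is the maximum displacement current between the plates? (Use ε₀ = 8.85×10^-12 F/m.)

The displacement current equals the conduction current C dV/dt, which peaks at C V₀ ω.
With C = ε₀A/d = (8.85×10^-12)(3.359×10^-3)/(4.63×10^-4) = 6.421×10^-11 F and ω = 2πf = 2.576×10^6 rad/s, I_d,max = (6.421×10^-11)(14.3)(2.576×10^6) = 2.37×10^-3 A.

2.37×10^-3 A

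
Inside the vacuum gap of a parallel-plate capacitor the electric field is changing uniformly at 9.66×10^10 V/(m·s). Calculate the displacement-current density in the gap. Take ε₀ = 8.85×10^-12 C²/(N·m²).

J_d = ε₀ dE/dt = (8.85×10^-12)(9.66×10^10) = 0.855 A/m².

0.855 A/m²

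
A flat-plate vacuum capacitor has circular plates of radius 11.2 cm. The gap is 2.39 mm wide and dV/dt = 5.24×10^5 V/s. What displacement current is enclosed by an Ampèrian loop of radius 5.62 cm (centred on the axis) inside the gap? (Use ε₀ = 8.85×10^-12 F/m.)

1.93×10^-5 A

With E = V/d, dE/dt = 2.192×10^8 V/(m·s) and πR² = 0.03941 m², giving I_d = ε₀ πR² dE/dt = 7.645×10^-5 A.
Since J_d is uniform, the enclosed fraction is (r/R)² = 0.2518, giving I_d,enc = 1.93×10^-5 A.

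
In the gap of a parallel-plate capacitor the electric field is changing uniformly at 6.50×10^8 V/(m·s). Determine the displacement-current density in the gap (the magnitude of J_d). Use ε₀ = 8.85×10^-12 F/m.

5.75×10^-3 A/m²

J_d = ε₀ dE/dt = (8.85×10^-12)(6.50×10^8) = 5.75×10^-3 A/m².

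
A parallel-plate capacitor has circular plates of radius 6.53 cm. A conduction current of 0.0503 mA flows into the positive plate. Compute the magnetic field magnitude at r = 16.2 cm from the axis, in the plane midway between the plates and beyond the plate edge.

6.21×10^-11 T

By continuity the displacement current in the gap matches the conduction current: I_d = 5.03×10^-5 A.
For r ≥ R the full I_d is enclosed: B = μ₀ I_d/(2πr) = (4π×10^-7)(5.03×10^-5)/(2π·0.162) = 6.21×10^-11 T.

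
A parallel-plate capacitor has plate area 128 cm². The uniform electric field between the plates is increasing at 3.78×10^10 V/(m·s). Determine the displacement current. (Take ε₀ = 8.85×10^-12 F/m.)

4.28×10^-3 A

The displacement current is ε₀ times dΦ_E/dt = ε₀ A dE/dt = (8.85×10^-12)(0.0128)(3.78×10^10) = 4.28×10^-3 A.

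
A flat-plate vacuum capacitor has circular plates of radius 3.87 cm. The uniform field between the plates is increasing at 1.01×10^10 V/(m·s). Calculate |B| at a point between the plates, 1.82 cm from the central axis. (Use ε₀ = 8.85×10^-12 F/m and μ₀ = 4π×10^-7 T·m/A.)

Total displacement current: I_d = ε₀(πR²)(dE/dt) = (8.85×10^-12)(4.705×10^-3)(1.01×10^10) = 4.206×10^-4 A.
An Ampèrian loop of radius r encloses a fraction (r/R)² of I_d. Then B·2πr = μ₀ I_d (r/R)², giving B = μ₀ I_d r/(2πR²) = 1.02×10^-9 T.

1.02×10^-9 T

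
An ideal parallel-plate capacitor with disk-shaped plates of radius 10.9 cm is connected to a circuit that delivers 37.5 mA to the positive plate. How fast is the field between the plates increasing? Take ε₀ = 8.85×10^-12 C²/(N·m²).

1.14×10^11 V/(m·s)

Charge continuity gives I_d = I = 0.0375 A between the plates.
Inverting I_d = ε₀ A dE/dt gives dE/dt = 0.0375 / (8.85×10^-12 · 0.03733) = 1.14×10^11 V/(m·s).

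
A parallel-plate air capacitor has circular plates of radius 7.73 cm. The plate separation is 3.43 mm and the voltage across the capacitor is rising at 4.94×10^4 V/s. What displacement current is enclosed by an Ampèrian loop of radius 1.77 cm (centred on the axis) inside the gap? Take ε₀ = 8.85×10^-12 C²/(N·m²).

1.25×10^-7 A

dE/dt = (dV/dt)/d = 1.440×10^7 V/(m·s); I_d = ε₀(πR²)(dE/dt) = (8.85×10^-12)(0.01877)(1.440×10^7) = 2.392×10^-6 A.
Since J_d is uniform, the enclosed fraction is (r/R)² = 0.05243, giving I_d,enc = 1.25×10^-7 A.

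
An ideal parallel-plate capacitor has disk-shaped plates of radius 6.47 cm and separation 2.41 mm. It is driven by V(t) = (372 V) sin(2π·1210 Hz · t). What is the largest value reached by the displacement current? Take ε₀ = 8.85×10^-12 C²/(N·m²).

1.37×10^-4 A

The displacement current equals the conduction current C dV/dt, which peaks at C V₀ ω.
With C = ε₀A/d = (8.85×10^-12)(0.01315)/(2.41×10^-3) = 4.829×10^-11 F and ω = 2πf = 7603 rad/s, I_d,max = (4.829×10^-11)(372)(7603) = 1.37×10^-4 A.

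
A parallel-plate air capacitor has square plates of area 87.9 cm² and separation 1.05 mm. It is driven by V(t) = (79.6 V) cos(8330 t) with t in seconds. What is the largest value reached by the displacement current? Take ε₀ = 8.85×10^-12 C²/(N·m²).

(dE/dt)_max = V₀ω/d = 6.315×10^8 V/(m·s); ω = 8330 rad/s.
I_d,max = ε₀ A (dE/dt)_max = (8.85×10^-12)(8.79×10^-3)(6.315×10^8) = 4.91×10^-5 A.

4.91×10^-5 A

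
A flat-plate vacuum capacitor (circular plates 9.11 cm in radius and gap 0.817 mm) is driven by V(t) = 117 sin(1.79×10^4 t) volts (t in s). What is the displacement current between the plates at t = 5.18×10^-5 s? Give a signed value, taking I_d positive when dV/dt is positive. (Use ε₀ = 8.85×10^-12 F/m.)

3.55×10^-4 A

dV/dt = (117)(1.79×10^4)·cos(0.92722) = 1.257×10^6 V/s.
I_d = C dV/dt with C = ε₀A/d = (8.85×10^-12)(0.02607)/(8.17×10^-4) = 2.824×10^-10 F, so I_d = (2.824×10^-10)(1.257×10^6) = 3.55×10^-4 A.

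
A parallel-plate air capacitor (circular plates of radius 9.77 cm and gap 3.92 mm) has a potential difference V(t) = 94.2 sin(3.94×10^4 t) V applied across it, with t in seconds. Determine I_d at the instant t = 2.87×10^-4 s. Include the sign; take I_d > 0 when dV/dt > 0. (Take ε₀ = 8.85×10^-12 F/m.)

dE/dt = (V₀ω/d)·cos(ωt) with ωt = 11.3078 rad: (94.2)(3.94×10^4)(0.3072)/(3.92×10^-3) = 2.909×10^8 V/(m·s).
I_d = ε₀ A dE/dt = (8.85×10^-12)(0.02999)(2.909×10^8) = 7.72×10^-5 A.

7.72×10^-5 A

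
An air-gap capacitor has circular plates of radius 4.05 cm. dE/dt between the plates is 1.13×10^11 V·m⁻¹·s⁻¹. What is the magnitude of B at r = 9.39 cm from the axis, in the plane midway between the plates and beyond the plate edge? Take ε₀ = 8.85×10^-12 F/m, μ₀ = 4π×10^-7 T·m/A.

Through the whole plate area (πR² = 5.153×10^-3 m²), I_d = ε₀ πR² dE/dt = 5.153×10^-3 A.
With r > R the enclosed displacement current is the full I_d; B = μ₀ I_d / (2πr) = 1.10×10^-8 T.

1.10×10^-8 T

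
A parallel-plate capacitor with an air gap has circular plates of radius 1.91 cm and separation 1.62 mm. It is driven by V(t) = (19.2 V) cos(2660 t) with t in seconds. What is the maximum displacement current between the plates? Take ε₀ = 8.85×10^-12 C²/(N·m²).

(dE/dt)_max = V₀ω/d = 3.153×10^7 V/(m·s); ω = 2660 rad/s.
I_d,max = ε₀ A (dE/dt)_max = (8.85×10^-12)(1.146×10^-3)(3.153×10^7) = 3.20×10^-7 A.

3.20×10^-7 A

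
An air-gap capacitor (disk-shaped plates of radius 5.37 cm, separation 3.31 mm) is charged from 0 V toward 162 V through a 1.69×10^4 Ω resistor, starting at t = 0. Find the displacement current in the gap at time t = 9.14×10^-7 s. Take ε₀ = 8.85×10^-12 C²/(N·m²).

With C = ε₀A/d = (8.85×10^-12)(9.059×10^-3)/(3.31×10^-3) = 2.422×10^-11 F, the time constant is τ = RC = 4.093×10^-7 s, so t/τ = 2.233 and e^(−t/τ) = 0.1072.
I_d = I_cond = (V₀/R) e^(−t/τ) = (9.586×10^-3)(0.1072) = 1.03×10^-3 A.

1.03×10^-3 A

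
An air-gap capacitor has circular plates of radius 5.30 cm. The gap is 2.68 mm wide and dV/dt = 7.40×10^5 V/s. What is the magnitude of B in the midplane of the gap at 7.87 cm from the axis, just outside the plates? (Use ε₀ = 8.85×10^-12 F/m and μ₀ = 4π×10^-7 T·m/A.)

5.48×10^-11 T

dE/dt = (dV/dt)/d = 2.761×10^8 V/(m·s); I_d = ε₀(πR²)(dE/dt) = (8.85×10^-12)(8.825×10^-3)(2.761×10^8) = 2.156×10^-5 A.
With r > R the enclosed displacement current is the full I_d; B = μ₀ I_d / (2πr) = 5.48×10^-11 T.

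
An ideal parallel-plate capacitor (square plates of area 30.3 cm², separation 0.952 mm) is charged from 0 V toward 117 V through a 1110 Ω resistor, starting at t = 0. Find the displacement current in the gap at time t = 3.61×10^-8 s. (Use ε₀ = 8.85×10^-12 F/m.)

C = ε₀A/d = (8.85×10^-12)(3.03×10^-3)/(9.52×10^-4) = 2.817×10^-11 F, so τ = RC = 3.127×10^-8 s.
The conduction current is I(t) = (V₀/R) e^(−t/τ), and the displacement current between the plates equals it.
t/τ = 1.154; I_d = (117/1110) · e^(−1.154) = (0.1054)(0.3154) = 0.0332 A.

0.0332 A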